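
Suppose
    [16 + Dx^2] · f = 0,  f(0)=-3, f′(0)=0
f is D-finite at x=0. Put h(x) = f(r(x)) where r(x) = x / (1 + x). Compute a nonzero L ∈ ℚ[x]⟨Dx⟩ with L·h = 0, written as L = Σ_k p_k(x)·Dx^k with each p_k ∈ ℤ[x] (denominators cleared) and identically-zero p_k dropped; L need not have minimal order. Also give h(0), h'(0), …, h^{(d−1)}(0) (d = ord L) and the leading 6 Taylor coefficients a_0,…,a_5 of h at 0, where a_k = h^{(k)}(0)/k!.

L = 16 + (2 + 6·x + 6·x^2 + 2·x^3)·Dx + (1 + 4·x + 6·x^2 + 4·x^3 + x^4)·Dx^2  (order 2).
h: a_k = -3, 0, 24, -48, 40, 32, …
ICs: h(0) = -3, h′(0) = 0.

f: a_k = -3, 0, 24, 0, -32, 0, …
h₀=f(r): pull back L_f along r ⇒ L₀.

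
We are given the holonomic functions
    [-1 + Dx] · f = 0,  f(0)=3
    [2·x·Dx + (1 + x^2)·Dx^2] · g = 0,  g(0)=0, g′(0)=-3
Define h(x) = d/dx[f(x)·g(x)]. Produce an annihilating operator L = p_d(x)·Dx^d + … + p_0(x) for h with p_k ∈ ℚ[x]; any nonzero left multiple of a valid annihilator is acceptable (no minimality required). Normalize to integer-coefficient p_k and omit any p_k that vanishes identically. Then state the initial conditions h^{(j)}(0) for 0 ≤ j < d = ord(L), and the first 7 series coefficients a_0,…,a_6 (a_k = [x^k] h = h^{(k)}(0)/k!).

f: a_k = 3, 3, 3/2, 1/2, 1/8, 1/40, 1/240, …
g: a_k = 0, -3, 0, 1, 0, -3/5, 0, …
L₀ := L_f ⊗_s L_g (sym. prod.), ord ≤ 2.
h₀' ⇒ L via d/dx closure of L₀.
L = (1 + 5·x - 3·x^2 + x^3) + (-6·x + 4·x^2 - 2·x^3)·Dx + (-1 + x - x^2 + x^3)·Dx^2  (order 2).
h: a_k = -9, -18, -9/2, 6, -27/8, -33/4, 279/80, …
ICs: h(0) = -9, h′(0) = -18.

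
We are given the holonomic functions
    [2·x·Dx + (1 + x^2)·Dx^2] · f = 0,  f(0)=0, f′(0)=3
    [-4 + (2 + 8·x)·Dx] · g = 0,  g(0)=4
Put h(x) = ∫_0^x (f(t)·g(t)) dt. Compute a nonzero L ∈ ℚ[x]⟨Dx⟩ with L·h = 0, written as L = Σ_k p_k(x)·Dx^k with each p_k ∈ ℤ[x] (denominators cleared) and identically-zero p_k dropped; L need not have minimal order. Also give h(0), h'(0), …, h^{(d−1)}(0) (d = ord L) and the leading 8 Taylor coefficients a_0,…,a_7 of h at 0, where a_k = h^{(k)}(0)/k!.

L = (12 - 4·x - 4·x^2)·Dx + (-4 - 14·x + 12·x^2 + 16·x^3)·Dx^2 + (1 + 8·x + 17·x^2 + 8·x^3 + 16·x^4)·Dx^3  (order 3).
h: a_k = 0, 0, 6, 8, -7, 8, -274/15, 232/5, …
ICs: h(0) = 0, h′(0) = 0, h′′(0) = 12.

f: a_k = 0, 3, 0, -1, 0, 3/5, 0, -3/7, …
g: a_k = 4, 8, -8, 16, -40, 112, -336, 1056, …
f·g: L₀ = L_f ⊗_s L_g, ord ≤ 2·1.
∫: right-multiply L₀ by Dx.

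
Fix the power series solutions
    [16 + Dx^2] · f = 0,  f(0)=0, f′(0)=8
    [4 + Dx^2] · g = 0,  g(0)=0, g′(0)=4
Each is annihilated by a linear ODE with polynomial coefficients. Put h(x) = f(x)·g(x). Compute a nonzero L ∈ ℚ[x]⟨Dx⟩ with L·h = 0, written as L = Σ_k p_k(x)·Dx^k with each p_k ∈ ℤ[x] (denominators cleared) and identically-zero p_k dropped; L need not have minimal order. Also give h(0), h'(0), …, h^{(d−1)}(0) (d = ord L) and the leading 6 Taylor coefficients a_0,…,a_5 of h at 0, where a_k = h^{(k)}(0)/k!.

L = 144 + 40·Dx^2 + Dx^4  (order 4).
h: a_k = 0, 0, 32, 0, -320/3, 0, …
ICs: h(0) = 0, h′(0) = 0, h′′(0) = 64, h′′′(0) = 0.

f: a_k = 0, 8, 0, -64/3, 0, 256/15, …
g: a_k = 0, 4, 0, -8/3, 0, 8/15, …
L₀ := L_f ⊗_s L_g (sym. prod.), ord ≤ 4.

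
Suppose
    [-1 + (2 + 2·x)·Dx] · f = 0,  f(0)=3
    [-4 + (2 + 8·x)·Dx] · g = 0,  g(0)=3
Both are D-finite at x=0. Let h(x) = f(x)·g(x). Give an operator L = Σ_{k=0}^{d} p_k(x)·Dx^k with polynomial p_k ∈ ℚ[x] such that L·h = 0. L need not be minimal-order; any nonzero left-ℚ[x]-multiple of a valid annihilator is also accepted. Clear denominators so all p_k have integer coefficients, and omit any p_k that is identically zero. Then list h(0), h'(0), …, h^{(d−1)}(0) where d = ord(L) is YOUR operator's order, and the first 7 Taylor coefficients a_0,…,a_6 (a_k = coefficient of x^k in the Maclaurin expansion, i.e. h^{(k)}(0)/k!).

f: a_k = 3, 3/2, -3/8, 3/16, -15/128, 21/256, -63/1024, …
g: a_k = 3, 6, -6, 12, -30, 84, -252, …
L₀ := L_f ⊗_s L_g (sym. prod.), ord ≤ 1.
L = (-5 - 8·x) + (2 + 10·x + 8·x^2)·Dx  (order 1).
h: a_k = 9, 45/2, -81/8, 405/16, -8829/128, 51435/256, -630261/1024, …
ICs: h(0) = 9.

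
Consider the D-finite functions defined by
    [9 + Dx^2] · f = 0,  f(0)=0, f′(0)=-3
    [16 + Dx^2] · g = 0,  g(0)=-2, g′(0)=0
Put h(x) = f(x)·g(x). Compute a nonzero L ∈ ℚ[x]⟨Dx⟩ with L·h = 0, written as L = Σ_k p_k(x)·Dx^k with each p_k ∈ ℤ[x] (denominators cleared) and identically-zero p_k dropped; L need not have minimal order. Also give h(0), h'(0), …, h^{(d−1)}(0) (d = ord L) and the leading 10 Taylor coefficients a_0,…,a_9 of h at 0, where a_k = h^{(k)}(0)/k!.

L = 49 + 50·Dx^2 + Dx^4  (order 4).
h: a_k = 0, 6, 0, -57, 0, 2801/20, 0, -137257/840, 0, 747289/6720, …
ICs: h(0) = 0, h′(0) = 6, h′′(0) = 0, h′′′(0) = -342.

f: a_k = 0, -3, 0, 9/2, 0, -81/40, 0, 243/560, 0, -243/4480, …
g: a_k = -2, 0, 16, 0, -64/3, 0, 512/45, 0, -1024/315, 0, …
h₀=f·g: eliminate ⇒ L₀, order ≤ 2·2.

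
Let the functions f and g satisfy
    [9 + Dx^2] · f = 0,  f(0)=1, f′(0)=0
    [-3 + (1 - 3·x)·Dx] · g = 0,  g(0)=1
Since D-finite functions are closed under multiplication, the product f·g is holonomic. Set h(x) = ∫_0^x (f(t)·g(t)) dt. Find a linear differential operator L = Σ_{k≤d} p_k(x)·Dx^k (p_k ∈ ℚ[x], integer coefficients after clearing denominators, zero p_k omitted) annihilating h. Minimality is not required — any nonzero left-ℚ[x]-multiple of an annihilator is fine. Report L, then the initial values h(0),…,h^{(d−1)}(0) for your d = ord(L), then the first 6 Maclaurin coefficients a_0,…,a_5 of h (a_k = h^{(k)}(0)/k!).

L = (-9 + 27·x)·Dx + 6·Dx^2 + (-1 + 3·x)·Dx^3  (order 3).
h: a_k = 0, 1, 3/2, 3/2, 27/8, 351/40, …
ICs: h(0) = 0, h′(0) = 1, h′′(0) = 3.

f: a_k = 1, 0, -9/2, 0, 27/8, 0, …
g: a_k = 1, 3, 9, 27, 81, 243, …
Product ⇒ symmetric product L₀, ord ≤ 2.
Integrate: L := L₀·Dx.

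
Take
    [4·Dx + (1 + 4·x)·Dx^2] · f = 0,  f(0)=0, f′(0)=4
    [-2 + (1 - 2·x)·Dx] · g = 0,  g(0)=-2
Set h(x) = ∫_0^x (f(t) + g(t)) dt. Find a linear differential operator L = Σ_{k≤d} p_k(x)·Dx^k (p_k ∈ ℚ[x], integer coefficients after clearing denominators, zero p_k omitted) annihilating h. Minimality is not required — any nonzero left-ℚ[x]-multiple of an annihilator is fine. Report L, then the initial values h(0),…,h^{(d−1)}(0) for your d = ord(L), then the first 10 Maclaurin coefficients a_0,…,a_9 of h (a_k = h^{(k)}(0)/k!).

L = (-28 - 16·x)·Dx^2 + (1 - 40·x - 32·x^2)·Dx^3 + (1 + 3·x - 6·x^2 - 8·x^3)·Dx^4  (order 4).
h: a_k = 0, -2, 0, -16/3, 4/3, -96/5, 352/15, -2432/21, 1824/7, -8704/9, …
ICs: h(0) = 0, h′(0) = -2, h′′(0) = 0, h′′′(0) = -32.

f: a_k = 0, 4, -8, 64/3, -64, 1024/5, -2048/3, 16384/7, -8192, 262144/9, …
g: a_k = -2, -4, -8, -16, -32, -64, -128, -256, -512, -1024, …
f+g: L₀ = lclm(L_f,L_g), ord ≤ 2+1.
h=∫₀ˣh₀: take L = L₀·Dx.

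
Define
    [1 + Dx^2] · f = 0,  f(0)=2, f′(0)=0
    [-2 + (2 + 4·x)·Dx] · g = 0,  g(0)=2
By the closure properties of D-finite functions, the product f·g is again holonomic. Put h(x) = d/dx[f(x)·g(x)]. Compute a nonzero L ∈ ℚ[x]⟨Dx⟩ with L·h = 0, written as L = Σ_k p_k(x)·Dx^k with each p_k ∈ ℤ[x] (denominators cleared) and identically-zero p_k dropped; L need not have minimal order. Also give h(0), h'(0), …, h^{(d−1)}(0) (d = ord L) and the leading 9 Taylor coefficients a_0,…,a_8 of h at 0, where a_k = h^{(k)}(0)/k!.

f: a_k = 2, 0, -1, 0, 1/12, 0, -1/360, 0, 1/20160, …
g: a_k = 2, 2, -1, 1, -5/4, 7/4, -21/8, 33/8, -429/64, …
L₀ := L_f ⊗_s L_g (sym. prod.), ord ≤ 2.
Derive L from L₀ (diff closure).
L = (2 + 12·x + 16·x^2 + 8·x^3 + 4·x^4) + (1 - 6·x^2 - 4·x^3)·Dx + (1 + 5·x + 9·x^2 + 8·x^3 + 4·x^4)·Dx^2  (order 2).
h: a_k = 4, -8, 0, -16/3, 40/3, -368/15, 2072/45, -27424/315, 5784/35, …
ICs: h(0) = 4, h′(0) = -8.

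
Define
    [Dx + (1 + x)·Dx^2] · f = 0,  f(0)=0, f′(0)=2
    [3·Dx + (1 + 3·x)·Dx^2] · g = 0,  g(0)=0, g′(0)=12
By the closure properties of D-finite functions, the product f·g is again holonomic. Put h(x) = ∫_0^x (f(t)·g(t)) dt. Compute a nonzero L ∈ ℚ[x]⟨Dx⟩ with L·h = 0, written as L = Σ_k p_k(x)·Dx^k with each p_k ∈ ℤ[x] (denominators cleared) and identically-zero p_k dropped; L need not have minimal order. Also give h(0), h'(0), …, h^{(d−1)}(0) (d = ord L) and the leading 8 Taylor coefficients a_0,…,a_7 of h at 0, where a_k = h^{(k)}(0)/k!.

f: a_k = 0, 2, -1, 2/3, -1/2, 2/5, -1/3, 2/7, …
g: a_k = 0, 12, -18, 36, -81, 972/5, -486, 8748/7, …
Sym-product of L_f,L_g gives L₀ (≤ ord 4).
h=∫₀ˣh₀: take L = L₀·Dx.
L = (30 + 72·x + 54·x^2)·Dx^2 + (76 + 354·x + 540·x^2 + 270·x^3)·Dx^3 + (29 + 200·x + 486·x^2 + 504·x^3 + 189·x^4)·Dx^4 + (2 + 19·x + 68·x^2 + 114·x^3 + 90·x^4 + 27·x^5)·Dx^5  (order 5).
h: a_k = 0, 0, 0, 8, -12, 98/5, -36, 2538/35, …
ICs: h(0) = 0, h′(0) = 0, h′′(0) = 0, h′′′(0) = 48, h′′′′(0) = -288.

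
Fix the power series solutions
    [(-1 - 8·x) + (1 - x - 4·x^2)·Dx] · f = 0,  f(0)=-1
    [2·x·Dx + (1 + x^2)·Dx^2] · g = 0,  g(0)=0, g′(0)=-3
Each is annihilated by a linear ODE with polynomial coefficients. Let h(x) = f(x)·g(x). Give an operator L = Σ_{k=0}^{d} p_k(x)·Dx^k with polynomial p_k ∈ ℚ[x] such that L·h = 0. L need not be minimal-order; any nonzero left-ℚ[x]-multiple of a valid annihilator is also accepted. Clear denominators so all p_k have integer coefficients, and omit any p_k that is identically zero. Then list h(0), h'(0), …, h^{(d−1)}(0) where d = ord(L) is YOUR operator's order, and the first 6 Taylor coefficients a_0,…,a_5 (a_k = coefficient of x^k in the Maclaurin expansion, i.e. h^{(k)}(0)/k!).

f: a_k = -1, -1, -5, -9, -29, -65, …
g: a_k = 0, -3, 0, 1, 0, -3/5, …
Product ⇒ symmetric product L₀, ord ≤ 2.
L = (8 + 2·x + 24·x^2) + (2 + 14·x + 4·x^2 + 24·x^3)·Dx + (-1 + x + 3·x^2 + x^3 + 4·x^4)·Dx^2  (order 2).
h: a_k = 0, 3, 3, 14, 26, 413/5, …
ICs: h(0) = 0, h′(0) = 3.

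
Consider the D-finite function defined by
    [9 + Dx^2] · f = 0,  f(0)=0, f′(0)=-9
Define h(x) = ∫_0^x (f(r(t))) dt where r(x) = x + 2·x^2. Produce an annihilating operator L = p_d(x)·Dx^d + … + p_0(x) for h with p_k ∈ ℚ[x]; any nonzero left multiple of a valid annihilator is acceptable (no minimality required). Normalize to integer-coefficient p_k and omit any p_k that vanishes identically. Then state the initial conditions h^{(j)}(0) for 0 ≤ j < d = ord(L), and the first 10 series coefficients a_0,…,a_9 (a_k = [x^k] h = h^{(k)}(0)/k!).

f: a_k = 0, -9, 0, 27/2, 0, -243/40, 0, 729/560, 0, -729/4480, …
Change of var in L_f (x↦r) gives L₀.
h=∫₀ˣh₀: take L = L₀·Dx.
L = (9 + 108·x + 432·x^2 + 576·x^3)·Dx - 4·Dx^2 + (1 + 4·x)·Dx^3  (order 3).
h: a_k = 0, 0, -9/2, -6, 27/8, 81/5, 2079/80, 27/4, -135351/4480, -2079/40, …
ICs: h(0) = 0, h′(0) = 0, h′′(0) = -9.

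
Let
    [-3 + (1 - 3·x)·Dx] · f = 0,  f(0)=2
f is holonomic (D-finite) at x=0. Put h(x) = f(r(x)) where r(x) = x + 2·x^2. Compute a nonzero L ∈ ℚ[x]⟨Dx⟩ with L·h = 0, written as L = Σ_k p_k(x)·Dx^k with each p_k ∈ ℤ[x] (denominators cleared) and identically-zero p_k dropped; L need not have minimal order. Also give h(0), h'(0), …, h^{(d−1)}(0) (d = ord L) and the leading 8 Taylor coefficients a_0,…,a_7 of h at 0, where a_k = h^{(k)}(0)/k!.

f: a_k = 2, 6, 18, 54, 162, 486, 1458, 4374, …
Change of var in L_f (x↦r) gives L₀.
L = (3 + 12·x) + (-1 + 3·x + 6·x^2)·Dx  (order 1).
h: a_k = 2, 6, 30, 126, 558, 2430, 10638, 46494, …
ICs: h(0) = 2.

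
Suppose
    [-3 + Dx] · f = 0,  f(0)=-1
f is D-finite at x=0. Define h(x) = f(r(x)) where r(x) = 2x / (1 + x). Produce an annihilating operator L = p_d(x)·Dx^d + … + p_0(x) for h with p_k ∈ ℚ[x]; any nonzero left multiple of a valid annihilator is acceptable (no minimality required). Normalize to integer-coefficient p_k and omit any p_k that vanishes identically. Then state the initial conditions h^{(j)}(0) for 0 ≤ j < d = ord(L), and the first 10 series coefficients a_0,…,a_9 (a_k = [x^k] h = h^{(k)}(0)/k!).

L = -6 + (1 + 2·x + x^2)·Dx  (order 1).
h: a_k = -1, -6, -12, -6, 6, 6/5, -24/5, 114/35, 12/35, -102/35, …
ICs: h(0) = -1.

f: a_k = -1, -3, -9/2, -9/2, -27/8, -81/40, -81/80, -243/560, -729/4480, -243/4480, …
h₀=f(r): pull back L_f along r ⇒ L₀.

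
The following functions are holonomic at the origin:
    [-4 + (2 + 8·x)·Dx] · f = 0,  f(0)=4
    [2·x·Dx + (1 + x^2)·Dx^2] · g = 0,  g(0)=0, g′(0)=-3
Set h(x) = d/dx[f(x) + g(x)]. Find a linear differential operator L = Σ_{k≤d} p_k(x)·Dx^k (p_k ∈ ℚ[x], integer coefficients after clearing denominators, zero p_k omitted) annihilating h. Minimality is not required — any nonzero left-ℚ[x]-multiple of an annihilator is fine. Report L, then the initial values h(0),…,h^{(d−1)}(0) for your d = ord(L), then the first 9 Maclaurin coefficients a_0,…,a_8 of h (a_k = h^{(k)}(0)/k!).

L = (-2 - 20·x + 6·x^2 + 12·x^3) + (-7 - 8·x - 25·x^2 + 24·x^3 + 42·x^4)·Dx + (-1 - 3·x + 6·x^2 + 9·x^3 + 7·x^4 + 12·x^5)·Dx^2  (order 2).
h: a_k = 5, -16, 51, -160, 557, -2016, 7395, -27456, 102957, …
ICs: h(0) = 5, h′(0) = -16.

f: a_k = 4, 8, -8, 16, -40, 112, -336, 1056, -3432, …
g: a_k = 0, -3, 0, 1, 0, -3/5, 0, 3/7, 0, …
h₀=f+g: left-lcm gives L₀, ord ≤ 3.
h₀' ⇒ L via d/dx closure of L₀.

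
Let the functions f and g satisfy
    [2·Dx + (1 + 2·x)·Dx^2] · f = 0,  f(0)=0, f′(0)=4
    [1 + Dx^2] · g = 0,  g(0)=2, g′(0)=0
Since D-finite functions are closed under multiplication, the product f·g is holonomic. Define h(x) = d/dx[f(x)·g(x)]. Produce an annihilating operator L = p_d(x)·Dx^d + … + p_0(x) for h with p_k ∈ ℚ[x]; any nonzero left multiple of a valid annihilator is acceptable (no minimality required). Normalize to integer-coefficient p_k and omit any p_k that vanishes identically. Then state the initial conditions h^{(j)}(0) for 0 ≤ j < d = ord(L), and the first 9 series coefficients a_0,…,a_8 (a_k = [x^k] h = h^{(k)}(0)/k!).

L = (-52 - 31·x - 87·x^2 - 96·x^3 - 8·x^4 + 48·x^5 + 16·x^6) + (-33 - 98·x - 80·x^2 + 80·x^4 + 32·x^5)·Dx + (-55 - 46·x - 110·x^2 - 96·x^3 + 32·x^4 + 96·x^5 + 32·x^6)·Dx^2 + (-33 - 98·x - 80·x^2 + 80·x^4 + 32·x^5)·Dx^3 + (-3 - 15·x - 23·x^2 + 40·x^4 + 48·x^5 + 16·x^6)·Dx^4  (order 4).
h: a_k = 8, -16, 20, -48, 103, -210, 12763/30, -38636/45, 2903587/1680, …
ICs: h(0) = 8, h′(0) = -16, h′′(0) = 40, h′′′(0) = -288.

f: a_k = 0, 4, -4, 16/3, -8, 64/5, -64/3, 256/7, -64, …
g: a_k = 2, 0, -1, 0, 1/12, 0, -1/360, 0, 1/20160, …
f·g: L₀ = L_f ⊗_s L_g, ord ≤ 2·2.
Differentiate: ansatz ord ≤ ord L₀ ⇒ L.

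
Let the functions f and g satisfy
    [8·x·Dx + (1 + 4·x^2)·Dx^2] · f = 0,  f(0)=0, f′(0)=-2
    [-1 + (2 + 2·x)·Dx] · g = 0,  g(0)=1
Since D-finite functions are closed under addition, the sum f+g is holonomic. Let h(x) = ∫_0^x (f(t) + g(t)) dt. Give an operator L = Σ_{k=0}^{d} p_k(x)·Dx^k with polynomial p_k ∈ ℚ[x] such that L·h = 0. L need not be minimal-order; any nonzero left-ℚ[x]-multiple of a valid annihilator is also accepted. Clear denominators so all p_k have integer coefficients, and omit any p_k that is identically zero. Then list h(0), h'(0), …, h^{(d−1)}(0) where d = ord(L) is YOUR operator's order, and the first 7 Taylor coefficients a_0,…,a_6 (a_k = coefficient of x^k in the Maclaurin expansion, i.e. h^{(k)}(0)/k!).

L = (-16 - 40·x + 192·x^2 + 96·x^3)·Dx^2 + (-35 - 64·x + 328·x^2 + 768·x^3 + 336·x^4)·Dx^3 + (-2 + 30·x + 48·x^2 + 144·x^3 + 224·x^4 + 96·x^5)·Dx^4  (order 4).
h: a_k = 0, 1, -3/4, -1/24, 131/192, -1/128, -2719/2560, …
ICs: h(0) = 0, h′(0) = 1, h′′(0) = -3/2, h′′′(0) = -1/4.

f: a_k = 0, -2, 0, 8/3, 0, -32/5, 0, …
g: a_k = 1, 1/2, -1/8, 1/16, -5/128, 7/256, -21/1024, …
L₀ := lclm(L_f,L_g); ord L₀ ≤ 2+1.
h=∫h₀ ⇒ L = L₀·Dx.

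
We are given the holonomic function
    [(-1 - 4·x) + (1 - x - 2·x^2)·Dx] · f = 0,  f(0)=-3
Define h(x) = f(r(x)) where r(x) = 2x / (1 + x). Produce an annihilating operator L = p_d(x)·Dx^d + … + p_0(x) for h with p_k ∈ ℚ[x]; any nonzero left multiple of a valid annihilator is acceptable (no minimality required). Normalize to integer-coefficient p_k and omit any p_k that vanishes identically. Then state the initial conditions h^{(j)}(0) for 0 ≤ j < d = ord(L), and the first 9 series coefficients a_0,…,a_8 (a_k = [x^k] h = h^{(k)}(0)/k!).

f: a_k = -3, -3, -9, -15, -33, -63, -129, -255, -513, …
L₀ from L_f via x↦r, Dx↦r'^{-1}Dx.
L = (2 + 18·x) + (-1 - x + 9·x^2 + 9·x^3)·Dx  (order 1).
h: a_k = -3, -6, -30, -54, -270, -486, -2430, -4374, -21870, …
ICs: h(0) = -3.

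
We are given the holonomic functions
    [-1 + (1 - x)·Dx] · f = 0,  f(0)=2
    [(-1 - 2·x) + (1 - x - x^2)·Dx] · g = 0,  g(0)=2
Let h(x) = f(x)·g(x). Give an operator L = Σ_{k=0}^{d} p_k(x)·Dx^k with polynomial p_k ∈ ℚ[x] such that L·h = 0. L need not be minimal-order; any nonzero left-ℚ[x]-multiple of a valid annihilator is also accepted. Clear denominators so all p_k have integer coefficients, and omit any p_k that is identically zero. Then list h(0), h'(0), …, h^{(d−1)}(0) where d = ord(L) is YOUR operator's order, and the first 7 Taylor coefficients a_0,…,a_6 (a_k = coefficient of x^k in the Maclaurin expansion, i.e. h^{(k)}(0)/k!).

f: a_k = 2, 2, 2, 2, 2, 2, 2, …
g: a_k = 2, 2, 4, 6, 10, 16, 26, …
h₀=f·g: eliminate ⇒ L₀, order ≤ 1·1.
L = (-2 + 3·x^2) + (1 - 2·x + x^3)·Dx  (order 1).
h: a_k = 4, 8, 16, 28, 48, 80, 132, …
ICs: h(0) = 4.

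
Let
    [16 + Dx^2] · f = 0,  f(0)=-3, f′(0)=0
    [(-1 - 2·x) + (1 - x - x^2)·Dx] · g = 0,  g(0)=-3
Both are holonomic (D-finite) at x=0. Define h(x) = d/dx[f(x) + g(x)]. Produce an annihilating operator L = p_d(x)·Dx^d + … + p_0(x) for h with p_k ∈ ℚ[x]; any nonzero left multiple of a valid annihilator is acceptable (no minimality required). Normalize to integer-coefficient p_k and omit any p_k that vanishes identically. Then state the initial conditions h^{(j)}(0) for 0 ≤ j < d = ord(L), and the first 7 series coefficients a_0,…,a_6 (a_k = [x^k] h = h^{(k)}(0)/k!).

L = (1472 + 2624·x + 2560·x^2 + 640·x^3 + 2240·x^4 + 2304·x^5 + 768·x^6) + (-272 - 112·x + 1008·x^2 - 160·x^3 - 800·x^4 + 576·x^5 + 896·x^6 + 256·x^7)·Dx + (92 + 164·x + 160·x^2 + 40·x^3 + 140·x^4 + 144·x^5 + 48·x^6)·Dx^2 + (-17 - 7·x + 63·x^2 - 10·x^3 - 50·x^4 + 36·x^5 + 56·x^6 + 16·x^7)·Dx^3  (order 3).
h: a_k = -3, 36, -27, -188, -120, -658/5, -441, …
ICs: h(0) = -3, h′(0) = 36, h′′(0) = -54.

f: a_k = -3, 0, 24, 0, -32, 0, 256/15, …
g: a_k = -3, -3, -6, -9, -15, -24, -39, …
Sum ⇒ L₀ = lclm(L_f,L_g) in ℚ(x)⟨Dx⟩.
Derive L from L₀ (diff closure).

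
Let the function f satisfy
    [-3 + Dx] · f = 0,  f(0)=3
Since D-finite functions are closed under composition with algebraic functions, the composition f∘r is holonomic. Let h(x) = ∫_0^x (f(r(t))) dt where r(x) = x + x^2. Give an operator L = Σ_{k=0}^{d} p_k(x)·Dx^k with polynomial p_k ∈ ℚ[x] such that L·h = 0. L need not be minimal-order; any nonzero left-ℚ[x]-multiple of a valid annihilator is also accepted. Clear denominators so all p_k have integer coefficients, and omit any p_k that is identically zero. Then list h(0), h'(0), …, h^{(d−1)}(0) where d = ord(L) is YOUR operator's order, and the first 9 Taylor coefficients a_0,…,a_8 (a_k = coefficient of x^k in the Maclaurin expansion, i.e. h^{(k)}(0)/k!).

L = (-3 - 6·x)·Dx + Dx^2  (order 2).
h: a_k = 0, 3, 9/2, 15/2, 81/8, 513/40, 1161/80, 8613/560, 13527/896, …
ICs: h(0) = 0, h′(0) = 3.

f: a_k = 3, 9, 27/2, 27/2, 81/8, 243/40, 243/80, 729/560, 2187/4480, …
Substitute x→r, Dx→(1/r')Dx; clear ⇒ L₀.
h=∫h₀ ⇒ L = L₀·Dx.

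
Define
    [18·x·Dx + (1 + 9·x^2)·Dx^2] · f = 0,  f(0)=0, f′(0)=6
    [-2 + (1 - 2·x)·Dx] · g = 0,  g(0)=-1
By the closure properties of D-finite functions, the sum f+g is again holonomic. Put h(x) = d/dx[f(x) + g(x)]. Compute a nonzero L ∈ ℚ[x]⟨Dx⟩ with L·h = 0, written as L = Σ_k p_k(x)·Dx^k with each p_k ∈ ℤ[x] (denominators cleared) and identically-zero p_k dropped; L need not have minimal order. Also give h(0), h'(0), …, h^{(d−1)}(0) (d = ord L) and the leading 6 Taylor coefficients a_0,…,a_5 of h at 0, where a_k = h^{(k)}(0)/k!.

f: a_k = 0, 6, 0, -18, 0, 486/5, …
g: a_k = -1, -2, -4, -8, -16, -32, …
f+g: L₀ = lclm(L_f,L_g), ord ≤ 2+1.
Derive L from L₀ (diff closure).
L = (36 - 288·x - 972·x^2) + (-21 + 36·x - 9·x^2 - 972·x^3)·Dx + (2 + 5·x + 45·x^3 - 162·x^4)·Dx^2  (order 2).
h: a_k = 4, -8, -78, -64, 326, -384, …
ICs: h(0) = 4, h′(0) = -8.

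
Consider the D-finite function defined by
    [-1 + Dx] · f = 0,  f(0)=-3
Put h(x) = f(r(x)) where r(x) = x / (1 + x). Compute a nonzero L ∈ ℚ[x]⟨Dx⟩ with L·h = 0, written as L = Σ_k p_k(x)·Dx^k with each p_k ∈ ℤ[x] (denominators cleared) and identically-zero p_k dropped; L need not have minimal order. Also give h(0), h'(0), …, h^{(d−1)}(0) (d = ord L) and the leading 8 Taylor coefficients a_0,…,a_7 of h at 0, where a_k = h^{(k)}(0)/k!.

L = -1 + (1 + 2·x + x^2)·Dx  (order 1).
h: a_k = -3, -3, 3/2, -1/2, -1/8, 19/40, -151/240, 1091/1680, …
ICs: h(0) = -3.

f: a_k = -3, -3, -3/2, -1/2, -1/8, -1/40, -1/240, -1/1680, …
f∘r: x↦r, Dx↦Dx/r' in L_f ⇒ L₀.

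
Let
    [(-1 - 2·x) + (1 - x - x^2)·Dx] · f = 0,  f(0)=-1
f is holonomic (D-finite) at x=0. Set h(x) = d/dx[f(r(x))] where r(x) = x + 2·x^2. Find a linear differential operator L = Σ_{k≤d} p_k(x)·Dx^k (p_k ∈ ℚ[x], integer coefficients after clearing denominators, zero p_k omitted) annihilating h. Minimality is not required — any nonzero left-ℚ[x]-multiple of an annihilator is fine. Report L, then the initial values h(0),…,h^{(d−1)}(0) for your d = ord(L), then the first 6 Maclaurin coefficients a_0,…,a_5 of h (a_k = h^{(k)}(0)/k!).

f: a_k = -1, -1, -2, -3, -5, -8, …
L₀ from L_f via x↦r, Dx↦r'^{-1}Dx.
Derive L from L₀ (diff closure).
L = (8 + 42·x + 126·x^2 + 208·x^3 + 408·x^4 + 480·x^5 + 320·x^6) + (-1 - 5·x - 3·x^2 + 18·x^3 + 80·x^4 + 120·x^5 + 112·x^6 + 64·x^7)·Dx  (order 1).
h: a_k = -1, -8, -33, -124, -420, -1422, …
ICs: h(0) = -1.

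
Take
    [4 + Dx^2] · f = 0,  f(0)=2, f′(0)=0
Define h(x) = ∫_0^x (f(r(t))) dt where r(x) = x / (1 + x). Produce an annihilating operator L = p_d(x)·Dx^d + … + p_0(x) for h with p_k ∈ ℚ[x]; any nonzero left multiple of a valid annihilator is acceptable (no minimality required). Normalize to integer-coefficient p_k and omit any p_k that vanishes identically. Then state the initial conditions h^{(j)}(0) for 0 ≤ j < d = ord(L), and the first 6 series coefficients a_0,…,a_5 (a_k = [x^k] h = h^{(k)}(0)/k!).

L = 4·Dx + (2 + 6·x + 6·x^2 + 2·x^3)·Dx^2 + (1 + 4·x + 6·x^2 + 4·x^3 + x^4)·Dx^3  (order 3).
h: a_k = 0, 2, 0, -4/3, 2, -32/15, …
ICs: h(0) = 0, h′(0) = 2, h′′(0) = 0.

f: a_k = 2, 0, -4, 0, 4/3, 0, …
h₀=f(r): pull back L_f along r ⇒ L₀.
Integrate: L := L₀·Dx.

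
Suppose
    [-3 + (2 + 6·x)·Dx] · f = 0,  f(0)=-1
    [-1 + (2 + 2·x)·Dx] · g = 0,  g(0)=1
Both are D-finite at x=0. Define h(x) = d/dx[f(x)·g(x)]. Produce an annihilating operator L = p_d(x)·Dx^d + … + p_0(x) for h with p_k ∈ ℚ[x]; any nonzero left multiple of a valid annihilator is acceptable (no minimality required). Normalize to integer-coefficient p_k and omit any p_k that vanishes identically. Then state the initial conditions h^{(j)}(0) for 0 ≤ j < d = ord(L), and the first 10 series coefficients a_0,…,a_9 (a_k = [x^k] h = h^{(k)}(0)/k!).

L = -1 + (-2 - 11·x - 18·x^2 - 9·x^3)·Dx  (order 1).
h: a_k = -2, 1, -3, 17/2, -95/4, 531/8, -1491/8, 8421/16, -95643/64, 545795/128, …
ICs: h(0) = -2.

f: a_k = -1, -3/2, 9/8, -27/16, 405/128, -1701/256, 15309/1024, -72171/2048, 2814669/32768, -14073345/65536, …
g: a_k = 1, 1/2, -1/8, 1/16, -5/128, 7/256, -21/1024, 33/2048, -429/32768, 715/65536, …
f·g: L₀ = L_f ⊗_s L_g, ord ≤ 1·1.
Differentiate: ansatz ord ≤ ord L₀ ⇒ L.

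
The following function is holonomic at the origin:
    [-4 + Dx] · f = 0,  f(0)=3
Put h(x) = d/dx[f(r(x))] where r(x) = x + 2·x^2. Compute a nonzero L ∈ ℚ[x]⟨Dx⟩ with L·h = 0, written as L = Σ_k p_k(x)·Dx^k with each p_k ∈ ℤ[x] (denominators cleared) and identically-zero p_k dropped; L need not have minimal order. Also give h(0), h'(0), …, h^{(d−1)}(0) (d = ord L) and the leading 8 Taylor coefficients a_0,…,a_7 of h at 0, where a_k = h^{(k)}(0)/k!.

L = (8 + 32·x + 64·x^2) + (-1 - 4·x)·Dx  (order 1).
h: a_k = 12, 96, 384, 1280, 3328, 38912/5, 237568/15, 3129344/105, …
ICs: h(0) = 12.

f: a_k = 3, 12, 24, 32, 32, 128/5, 256/15, 1024/105, …
Substitute x→r, Dx→(1/r')Dx; clear ⇒ L₀.
h=h₀': d/dx-closure on L₀ ⇒ L.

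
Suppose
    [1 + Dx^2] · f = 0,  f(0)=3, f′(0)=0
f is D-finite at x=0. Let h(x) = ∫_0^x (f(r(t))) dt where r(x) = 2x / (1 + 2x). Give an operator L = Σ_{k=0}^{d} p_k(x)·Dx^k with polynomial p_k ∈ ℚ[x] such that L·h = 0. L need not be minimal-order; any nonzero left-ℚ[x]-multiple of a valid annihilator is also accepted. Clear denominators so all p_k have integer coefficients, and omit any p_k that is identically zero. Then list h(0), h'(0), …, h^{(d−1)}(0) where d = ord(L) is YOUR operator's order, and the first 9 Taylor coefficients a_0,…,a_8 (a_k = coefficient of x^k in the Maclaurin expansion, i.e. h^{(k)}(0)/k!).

f: a_k = 3, 0, -3/2, 0, 1/8, 0, -1/240, 0, 1/13440, …
L₀ from L_f via x↦r, Dx↦r'^{-1}Dx.
h=∫h₀ ⇒ L = L₀·Dx.
L = 4·Dx + (4 + 24·x + 48·x^2 + 32·x^3)·Dx^2 + (1 + 8·x + 24·x^2 + 32·x^3 + 16·x^4)·Dx^3  (order 3).
h: a_k = 0, 3, 0, -2, 6, -14, 88/3, -6004/105, 522/5, …
ICs: h(0) = 0, h′(0) = 3, h′′(0) = 0.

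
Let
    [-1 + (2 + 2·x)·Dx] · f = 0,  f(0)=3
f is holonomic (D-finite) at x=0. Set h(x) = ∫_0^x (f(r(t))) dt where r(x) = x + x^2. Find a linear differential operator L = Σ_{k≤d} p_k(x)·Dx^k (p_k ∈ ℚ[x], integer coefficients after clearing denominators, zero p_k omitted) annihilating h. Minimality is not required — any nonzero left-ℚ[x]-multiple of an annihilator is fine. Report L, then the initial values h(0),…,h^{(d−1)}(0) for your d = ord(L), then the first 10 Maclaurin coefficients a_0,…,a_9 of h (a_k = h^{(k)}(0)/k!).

L = (-1 - 2·x)·Dx + (2 + 2·x + 2·x^2)·Dx^2  (order 2).
h: a_k = 0, 3, 3/4, 3/8, -9/64, 9/640, 15/512, -171/7168, 63/16384, 289/32768, …
ICs: h(0) = 0, h′(0) = 3.

f: a_k = 3, 3/2, -3/8, 3/16, -15/128, 21/256, -63/1024, 99/2048, -1287/32768, 2145/65536, …
L₀ from L_f via x↦r, Dx↦r'^{-1}Dx.
h=∫h₀ ⇒ L = L₀·Dx.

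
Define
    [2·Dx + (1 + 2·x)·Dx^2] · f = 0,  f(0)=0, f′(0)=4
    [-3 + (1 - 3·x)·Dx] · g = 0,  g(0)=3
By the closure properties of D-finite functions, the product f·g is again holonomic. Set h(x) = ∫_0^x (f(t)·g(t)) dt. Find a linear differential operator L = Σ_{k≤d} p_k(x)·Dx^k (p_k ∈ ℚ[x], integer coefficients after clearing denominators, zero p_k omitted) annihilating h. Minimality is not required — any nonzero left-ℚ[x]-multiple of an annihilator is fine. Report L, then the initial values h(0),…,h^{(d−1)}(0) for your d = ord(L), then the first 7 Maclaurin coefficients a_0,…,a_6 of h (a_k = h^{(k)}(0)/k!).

f: a_k = 0, 4, -4, 16/3, -8, 64/5, -64/3, …
g: a_k = 3, 9, 27, 81, 243, 729, 2187, …
h₀=f·g: eliminate ⇒ L₀, order ≤ 2·1.
h=∫₀ˣh₀: take L = L₀·Dx.
L = 6·Dx + (4 + 18·x)·Dx^2 + (-1 + x + 6·x^2)·Dx^3  (order 3).
h: a_k = 0, 0, 6, 8, 22, 48, 632/5, …
ICs: h(0) = 0, h′(0) = 0, h′′(0) = 12.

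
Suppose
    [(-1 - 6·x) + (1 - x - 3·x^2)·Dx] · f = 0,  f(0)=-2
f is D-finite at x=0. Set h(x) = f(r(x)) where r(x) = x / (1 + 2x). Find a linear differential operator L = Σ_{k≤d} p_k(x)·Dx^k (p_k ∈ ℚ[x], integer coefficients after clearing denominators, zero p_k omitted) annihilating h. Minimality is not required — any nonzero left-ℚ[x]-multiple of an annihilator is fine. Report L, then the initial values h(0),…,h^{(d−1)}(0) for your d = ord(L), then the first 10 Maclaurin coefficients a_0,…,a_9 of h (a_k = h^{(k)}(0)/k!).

f: a_k = -2, -2, -8, -14, -38, -80, -194, -434, -1016, -2318, …
f∘r: x↦r, Dx↦Dx/r' in L_f ⇒ L₀.
L = (1 + 8·x) + (-1 - 5·x - 5·x^2 + 2·x^3)·Dx  (order 1).
h: a_k = -2, -2, -4, 10, -34, 112, -370, 1222, -4036, 13330, …
ICs: h(0) = -2.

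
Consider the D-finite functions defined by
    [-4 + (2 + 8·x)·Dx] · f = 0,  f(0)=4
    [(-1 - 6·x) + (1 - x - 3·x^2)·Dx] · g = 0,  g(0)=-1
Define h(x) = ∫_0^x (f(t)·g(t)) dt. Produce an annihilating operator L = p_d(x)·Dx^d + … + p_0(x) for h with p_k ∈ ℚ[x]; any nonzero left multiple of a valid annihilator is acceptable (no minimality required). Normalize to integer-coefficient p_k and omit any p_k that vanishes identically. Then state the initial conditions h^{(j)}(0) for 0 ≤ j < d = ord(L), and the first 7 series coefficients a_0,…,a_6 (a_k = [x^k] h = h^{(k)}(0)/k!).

f: a_k = 4, 8, -8, 16, -40, 112, -336, …
g: a_k = -1, -1, -4, -7, -19, -40, -97, …
Product ⇒ symmetric product L₀, ord ≤ 1.
Integrate: L := L₀·Dx.
L = (3 + 8·x + 18·x^2)·Dx + (-1 - 3·x + 7·x^2 + 12·x^3)·Dx^2  (order 2).
h: a_k = 0, -4, -6, -16/3, -17, -76/5, -196/3, …
ICs: h(0) = 0, h′(0) = -4.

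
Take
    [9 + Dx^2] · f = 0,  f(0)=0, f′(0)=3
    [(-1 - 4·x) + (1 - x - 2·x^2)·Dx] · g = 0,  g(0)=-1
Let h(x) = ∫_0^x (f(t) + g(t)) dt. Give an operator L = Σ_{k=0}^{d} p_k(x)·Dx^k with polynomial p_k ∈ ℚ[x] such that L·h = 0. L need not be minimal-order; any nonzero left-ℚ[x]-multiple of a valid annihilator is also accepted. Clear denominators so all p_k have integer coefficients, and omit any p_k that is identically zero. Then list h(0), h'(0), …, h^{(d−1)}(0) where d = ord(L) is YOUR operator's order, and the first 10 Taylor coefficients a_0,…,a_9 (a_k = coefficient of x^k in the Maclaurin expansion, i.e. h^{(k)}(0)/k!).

L = (-117 - 486·x - 135·x^2 - 360·x^3 - 540·x^4 - 432·x^5)·Dx + (45 - 63·x - 81·x^2 + 153·x^3 + 18·x^4 - 324·x^5 - 216·x^6)·Dx^2 + (-13 - 54·x - 15·x^2 - 40·x^3 - 60·x^4 - 48·x^5)·Dx^3 + (5 - 7·x - 9·x^2 + 17·x^3 + 2·x^4 - 36·x^5 - 24·x^6)·Dx^4  (order 4).
h: a_k = 0, -1, 1, -1, -19/8, -11/5, -253/80, -43/7, -47843/4480, -19, …
ICs: h(0) = 0, h′(0) = -1, h′′(0) = 2, h′′′(0) = -6.

f: a_k = 0, 3, 0, -9/2, 0, 81/40, 0, -243/560, 0, 243/4480, …
g: a_k = -1, -1, -3, -5, -11, -21, -43, -85, -171, -341, …
L₀ := lclm(L_f,L_g); ord L₀ ≤ 2+1.
h=∫₀ˣh₀: take L = L₀·Dx.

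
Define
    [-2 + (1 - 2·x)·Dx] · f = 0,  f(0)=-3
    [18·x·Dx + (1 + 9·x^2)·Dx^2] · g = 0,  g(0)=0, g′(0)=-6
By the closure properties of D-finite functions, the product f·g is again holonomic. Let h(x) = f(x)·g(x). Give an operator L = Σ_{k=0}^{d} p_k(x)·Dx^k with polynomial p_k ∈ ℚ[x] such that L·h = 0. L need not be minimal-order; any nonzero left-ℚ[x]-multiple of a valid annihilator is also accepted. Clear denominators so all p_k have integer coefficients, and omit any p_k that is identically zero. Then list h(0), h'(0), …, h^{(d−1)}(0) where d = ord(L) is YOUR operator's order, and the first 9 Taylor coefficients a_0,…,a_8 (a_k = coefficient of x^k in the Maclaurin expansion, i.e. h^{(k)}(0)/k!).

f: a_k = -3, -6, -12, -24, -48, -96, -192, -384, -768, …
g: a_k = 0, -6, 0, 18, 0, -486/5, 0, 4374/7, 0, …
Product ⇒ symmetric product L₀, ord ≤ 2.
L = 36·x + (4 - 18·x + 72·x^2)·Dx + (-1 + 2·x - 9·x^2 + 18·x^3)·Dx^2  (order 2).
h: a_k = 0, 18, 36, 18, 36, 1818/5, 3636/5, -14706/35, -29412/35, …
ICs: h(0) = 0, h′(0) = 18.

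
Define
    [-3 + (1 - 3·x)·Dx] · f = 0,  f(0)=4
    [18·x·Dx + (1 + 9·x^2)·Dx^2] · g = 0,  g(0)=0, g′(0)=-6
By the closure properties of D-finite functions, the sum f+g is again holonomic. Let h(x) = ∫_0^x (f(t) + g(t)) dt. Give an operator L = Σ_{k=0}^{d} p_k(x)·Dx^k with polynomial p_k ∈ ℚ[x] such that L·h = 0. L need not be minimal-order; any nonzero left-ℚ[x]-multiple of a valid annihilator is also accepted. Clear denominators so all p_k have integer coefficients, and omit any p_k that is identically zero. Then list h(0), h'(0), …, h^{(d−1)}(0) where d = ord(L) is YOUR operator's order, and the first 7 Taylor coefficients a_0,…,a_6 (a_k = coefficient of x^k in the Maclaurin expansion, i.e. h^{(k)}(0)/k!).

L = (-18 + 216·x + 486·x^2)·Dx^2 + (12 - 18·x + 108·x^2 + 486·x^3)·Dx^3 + (-1 + 81·x^4)·Dx^4  (order 4).
h: a_k = 0, 4, 3, 12, 63/2, 324/5, 729/5, …
ICs: h(0) = 0, h′(0) = 4, h′′(0) = 6, h′′′(0) = 72.

f: a_k = 4, 12, 36, 108, 324, 972, 2916, …
g: a_k = 0, -6, 0, 18, 0, -486/5, 0, …
Weyl lclm of L_f,L_g ⇒ L₀ (ord ≤ 3).
Integrate: L := L₀·Dx.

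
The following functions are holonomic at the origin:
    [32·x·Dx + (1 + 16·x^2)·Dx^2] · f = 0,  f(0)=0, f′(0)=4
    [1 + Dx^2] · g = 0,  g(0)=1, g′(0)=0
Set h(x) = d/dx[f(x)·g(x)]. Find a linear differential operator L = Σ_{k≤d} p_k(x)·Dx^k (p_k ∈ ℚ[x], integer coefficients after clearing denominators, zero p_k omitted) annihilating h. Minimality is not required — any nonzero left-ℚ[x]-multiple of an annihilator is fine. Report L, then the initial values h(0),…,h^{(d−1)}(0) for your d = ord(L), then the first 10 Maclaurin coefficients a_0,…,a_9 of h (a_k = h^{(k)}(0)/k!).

f: a_k = 0, 4, 0, -64/3, 0, 1024/5, 0, -16384/7, 0, 262144/9, …
g: a_k = 1, 0, -1/2, 0, 1/24, 0, -1/720, 0, 1/40320, 0, …
Product ⇒ symmetric product L₀, ord ≤ 4.
Derive L from L₀ (diff closure).
L = (209105 + 6893664·x^2 + 261353216·x^4 + 52248576·x^6 - 2162688·x^8 - 60817408·x^10 + 16777216·x^12) + (108608·x + 9933824·x^3 + 133857280·x^5 + 44564480·x^7 + 20971520·x^9 + 67108864·x^11)·Dx + (210210 + 6980800·x^2 + 263314944·x^4 + 66224128·x^6 + 4063232·x^8 - 54525952·x^10 + 33554432·x^12)·Dx^2 + (108608·x + 9933824·x^3 + 133857280·x^5 + 44564480·x^7 + 20971520·x^9 + 67108864·x^11)·Dx^3 + (1105 + 87136·x^2 + 1961728·x^4 + 13975552·x^6 + 6225920·x^8 + 6291456·x^10 + 16777216·x^12)·Dx^4  (order 4).
h: a_k = 4, 0, -70, 0, 6469/6, 0, -3079271/180, 0, 916452227/3360, 0, …
ICs: h(0) = 4, h′(0) = 0, h′′(0) = -140, h′′′(0) = 0.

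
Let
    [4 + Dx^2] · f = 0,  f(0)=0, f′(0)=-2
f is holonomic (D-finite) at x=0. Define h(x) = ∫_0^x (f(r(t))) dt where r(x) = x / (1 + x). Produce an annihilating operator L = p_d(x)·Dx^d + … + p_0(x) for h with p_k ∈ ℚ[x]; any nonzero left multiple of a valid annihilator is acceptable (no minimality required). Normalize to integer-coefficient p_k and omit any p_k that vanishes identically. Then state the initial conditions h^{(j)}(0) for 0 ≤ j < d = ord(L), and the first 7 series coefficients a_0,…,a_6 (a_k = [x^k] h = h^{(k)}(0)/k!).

L = 4·Dx + (2 + 6·x + 6·x^2 + 2·x^3)·Dx^2 + (1 + 4·x + 6·x^2 + 4·x^3 + x^4)·Dx^3  (order 3).
h: a_k = 0, 0, -1, 2/3, -1/6, -2/5, 43/45, …
ICs: h(0) = 0, h′(0) = 0, h′′(0) = -2.

f: a_k = 0, -2, 0, 4/3, 0, -4/15, 0, …
Substitute x→r, Dx→(1/r')Dx; clear ⇒ L₀.
∫: right-multiply L₀ by Dx.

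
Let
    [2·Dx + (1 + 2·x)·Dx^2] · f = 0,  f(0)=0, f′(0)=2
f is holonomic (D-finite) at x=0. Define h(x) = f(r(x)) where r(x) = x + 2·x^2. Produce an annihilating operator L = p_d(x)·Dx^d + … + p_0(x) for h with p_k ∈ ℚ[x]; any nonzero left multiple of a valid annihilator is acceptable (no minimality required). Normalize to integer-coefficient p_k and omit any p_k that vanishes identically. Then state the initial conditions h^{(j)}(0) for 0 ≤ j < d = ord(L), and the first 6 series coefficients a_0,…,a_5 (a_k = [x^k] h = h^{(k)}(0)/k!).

f: a_k = 0, 2, -2, 8/3, -4, 32/5, …
h₀=f(r): pull back L_f along r ⇒ L₀.
L = (-2 + 8·x + 16·x^2)·Dx + (1 + 6·x + 12·x^2 + 16·x^3)·Dx^2  (order 2).
h: a_k = 0, 2, 2, -16/3, 4, 32/5, …
ICs: h(0) = 0, h′(0) = 2.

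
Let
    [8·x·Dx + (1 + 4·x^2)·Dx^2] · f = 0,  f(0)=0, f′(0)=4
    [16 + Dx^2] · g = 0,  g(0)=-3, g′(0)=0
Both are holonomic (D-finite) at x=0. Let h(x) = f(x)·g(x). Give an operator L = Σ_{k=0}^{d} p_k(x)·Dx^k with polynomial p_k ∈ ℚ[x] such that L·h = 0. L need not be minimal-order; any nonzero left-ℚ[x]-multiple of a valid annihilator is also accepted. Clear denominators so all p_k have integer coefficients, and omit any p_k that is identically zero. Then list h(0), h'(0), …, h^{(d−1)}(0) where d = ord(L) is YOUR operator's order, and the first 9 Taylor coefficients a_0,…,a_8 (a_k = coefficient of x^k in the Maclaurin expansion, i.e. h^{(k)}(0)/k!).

f: a_k = 0, 4, 0, -16/3, 0, 64/5, 0, -256/7, 0, …
g: a_k = -3, 0, 24, 0, -32, 0, 256/15, 0, -512/105, …
f·g: L₀ = L_f ⊗_s L_g, ord ≤ 2·2.
L = (2560 + 29696·x^2 + 118784·x^4 + 262144·x^6 + 262144·x^8) + (1536·x + 14336·x^3 + 49152·x^5 + 65536·x^7)·Dx + (240 + 3008·x^2 + 13824·x^4 + 32768·x^6 + 32768·x^8)·Dx^2 + (96·x + 896·x^3 + 3072·x^5 + 4096·x^7)·Dx^3 + (5 + 72·x^2 + 400·x^4 + 1024·x^6 + 1024·x^8)·Dx^4  (order 4).
h: a_k = 0, -12, 0, 112, 0, -1472/5, 0, 68864/105, 0, …
ICs: h(0) = 0, h′(0) = -12, h′′(0) = 0, h′′′(0) = 672.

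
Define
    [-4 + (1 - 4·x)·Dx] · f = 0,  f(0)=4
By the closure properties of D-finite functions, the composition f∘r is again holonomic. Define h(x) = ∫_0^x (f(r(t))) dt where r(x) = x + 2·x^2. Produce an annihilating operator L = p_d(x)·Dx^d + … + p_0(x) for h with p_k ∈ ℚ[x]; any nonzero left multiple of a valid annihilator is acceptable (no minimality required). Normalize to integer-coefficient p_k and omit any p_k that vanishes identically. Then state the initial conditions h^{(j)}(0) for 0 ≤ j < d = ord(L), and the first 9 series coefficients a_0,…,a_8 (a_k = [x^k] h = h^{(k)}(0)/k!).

f: a_k = 4, 16, 64, 256, 1024, 4096, 16384, 65536, 262144, …
Substitute x→r, Dx→(1/r')Dx; clear ⇒ L₀.
h=∫₀ˣh₀: take L = L₀·Dx.
L = (4 + 16·x)·Dx + (-1 + 4·x + 8·x^2)·Dx^2  (order 2).
h: a_k = 0, 4, 8, 32, 128, 2816/5, 2560, 83968/7, 57344, …
ICs: h(0) = 0, h′(0) = 4.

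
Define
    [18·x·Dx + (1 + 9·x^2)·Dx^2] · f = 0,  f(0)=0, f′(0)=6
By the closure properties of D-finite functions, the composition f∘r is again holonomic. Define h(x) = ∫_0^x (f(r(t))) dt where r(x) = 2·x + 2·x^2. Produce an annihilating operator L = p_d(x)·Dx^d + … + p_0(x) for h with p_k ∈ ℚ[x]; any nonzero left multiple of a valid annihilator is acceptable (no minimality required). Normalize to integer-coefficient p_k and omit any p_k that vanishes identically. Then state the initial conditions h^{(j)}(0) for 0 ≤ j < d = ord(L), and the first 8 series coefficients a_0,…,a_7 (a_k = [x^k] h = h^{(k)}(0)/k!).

f: a_k = 0, 6, 0, -18, 0, 486/5, 0, -4374/7, …
L₀ from L_f via x↦r, Dx↦r'^{-1}Dx.
h=∫₀ˣh₀: take L = L₀·Dx.
L = (-2 + 72·x + 288·x^2 + 432·x^3 + 216·x^4)·Dx^2 + (1 + 2·x + 36·x^2 + 144·x^3 + 180·x^4 + 72·x^5)·Dx^3  (order 3).
h: a_k = 0, 0, 6, 4, -36, -432/5, 2232/5, 15408/7, …
ICs: h(0) = 0, h′(0) = 0, h′′(0) = 12.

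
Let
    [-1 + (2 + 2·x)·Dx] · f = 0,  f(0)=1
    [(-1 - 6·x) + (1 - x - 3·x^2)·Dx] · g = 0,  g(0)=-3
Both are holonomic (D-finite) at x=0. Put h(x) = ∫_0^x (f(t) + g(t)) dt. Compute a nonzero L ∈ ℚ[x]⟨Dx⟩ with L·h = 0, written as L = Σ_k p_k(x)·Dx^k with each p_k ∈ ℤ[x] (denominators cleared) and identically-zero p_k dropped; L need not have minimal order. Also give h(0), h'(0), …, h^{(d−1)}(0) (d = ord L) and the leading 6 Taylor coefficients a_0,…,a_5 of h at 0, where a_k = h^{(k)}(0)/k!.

L = (17 + 57·x + 135·x^2 + 90·x^3)·Dx + (-33 - 134·x - 387·x^2 - 510·x^3 - 225·x^4)·Dx^2 + (2 + 30·x + 22·x^2 - 126·x^3 - 210·x^4 - 90·x^5)·Dx^3  (order 3).
h: a_k = 0, -2, -5/4, -97/24, -335/64, -7301/640, …
ICs: h(0) = 0, h′(0) = -2, h′′(0) = -5/2.

f: a_k = 1, 1/2, -1/8, 1/16, -5/128, 7/256, …
g: a_k = -3, -3, -12, -21, -57, -120, …
f+g: L₀ = lclm(L_f,L_g), ord ≤ 1+1.
h=∫h₀ ⇒ L = L₀·Dx.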